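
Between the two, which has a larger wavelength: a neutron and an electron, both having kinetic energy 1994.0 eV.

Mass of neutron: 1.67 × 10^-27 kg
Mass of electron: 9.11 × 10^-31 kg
The electron has the longer wavelength.

Using λ = h/√(2mKE):

For neutron: λ₁ = h/√(2m₁KE) = 6.41 × 10^-13 m
For electron: λ₂ = h/√(2m₂KE) = 2.75 × 10^-11 m

Since λ ∝ 1/√m at constant kinetic energy, the lighter particle has the longer wavelength.

The electron has the longer de Broglie wavelength.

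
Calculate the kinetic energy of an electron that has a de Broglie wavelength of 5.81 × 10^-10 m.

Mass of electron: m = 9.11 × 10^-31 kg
7.14 × 10^-19 J (or 4.46 eV)

From λ = h/√(2mKE), we solve for KE:

λ² = h²/(2mKE)
KE = h²/(2mλ²)
KE = (6.626 × 10^-34 J·s)² / (2 × 9.11 × 10^-31 kg × (5.81 × 10^-10 m)²)
KE = 7.14 × 10^-19 J
KE = 4.46 eV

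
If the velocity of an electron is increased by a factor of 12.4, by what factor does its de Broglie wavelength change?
The wavelength decreases by a factor of 12.4.

From λ = h/(mv), the wavelength is inversely proportional to velocity:

λ ∝ 1/v

If v → 12.4v, then λ → λ/12.4

When velocity is increased by a factor of 12.4, the wavelength decreases by a factor of 12.4.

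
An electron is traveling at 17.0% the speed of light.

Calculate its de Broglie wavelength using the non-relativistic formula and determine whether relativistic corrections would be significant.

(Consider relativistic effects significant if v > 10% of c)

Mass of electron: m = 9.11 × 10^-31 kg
Yes, relativistic corrections are needed.

Using the non-relativistic de Broglie formula λ = h/(mv):

v = 17.0% × c = 5.096 × 10^7 m/s

λ = h/(mv)
λ = (6.626 × 10^-34 J·s) / (9.11 × 10^-31 kg × 5.096 × 10^7 m/s)
λ = 1.43 × 10^-11 m

Since v = 17.0% of c > 10% of c, relativistic corrections ARE significant and the actual wavelength would differ from this non-relativistic estimate.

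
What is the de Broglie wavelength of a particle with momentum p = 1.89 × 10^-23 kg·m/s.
3.51 × 10^-11 m

Using the de Broglie relation λ = h/p:

λ = h/p
λ = (6.626 × 10^-34 J·s) / (1.89 × 10^-23 kg·m/s)
λ = 3.51 × 10^-11 m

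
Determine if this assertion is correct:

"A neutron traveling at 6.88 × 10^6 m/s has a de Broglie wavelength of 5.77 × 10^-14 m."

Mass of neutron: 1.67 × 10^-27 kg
True

The claim is correct.

Using λ = h/(mv):
λ = (6.626 × 10^-34 J·s) / (1.67 × 10^-27 kg × 6.88 × 10^6 m/s)
λ = 5.77 × 10^-14 m

This matches the claimed value.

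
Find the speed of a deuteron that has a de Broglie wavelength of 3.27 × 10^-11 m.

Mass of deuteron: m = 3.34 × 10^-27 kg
6.07 × 10^3 m/s

From the de Broglie relation λ = h/(mv), we solve for v:

v = h/(mλ)
v = (6.626 × 10^-34 J·s) / (3.34 × 10^-27 kg × 3.27 × 10^-11 m)
v = 6.07 × 10^3 m/s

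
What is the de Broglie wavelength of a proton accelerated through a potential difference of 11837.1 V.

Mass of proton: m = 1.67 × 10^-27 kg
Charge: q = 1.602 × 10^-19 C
2.63 × 10^-13 m

When a particle is accelerated through voltage V, it gains kinetic energy KE = qV.

The de Broglie wavelength is then λ = h/√(2mqV):

λ = h/√(2mqV)
λ = (6.626 × 10^-34 J·s) / √(2 × 1.67 × 10^-27 kg × 1.602 × 10^-19 C × 11837.1 V)
λ = 2.63 × 10^-13 m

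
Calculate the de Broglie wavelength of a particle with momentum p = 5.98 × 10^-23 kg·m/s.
1.11 × 10^-11 m

Using the de Broglie relation λ = h/p:

λ = h/p
λ = (6.626 × 10^-34 J·s) / (5.98 × 10^-23 kg·m/s)
λ = 1.11 × 10^-11 m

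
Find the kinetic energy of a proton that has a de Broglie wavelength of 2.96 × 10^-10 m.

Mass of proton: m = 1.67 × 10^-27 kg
1.50 × 10^-21 J (or 9.36 × 10^-3 eV)

From λ = h/√(2mKE), we solve for KE:

λ² = h²/(2mKE)
KE = h²/(2mλ²)
KE = (6.626 × 10^-34 J·s)² / (2 × 1.67 × 10^-27 kg × (2.96 × 10^-10 m)²)
KE = 1.50 × 10^-21 J
KE = 9.36 × 10^-3 eV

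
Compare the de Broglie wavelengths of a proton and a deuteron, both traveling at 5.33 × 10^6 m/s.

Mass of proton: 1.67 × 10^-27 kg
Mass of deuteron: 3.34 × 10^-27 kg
The proton has the longer wavelength.

Using λ = h/(mv), since both particles have the same velocity, the wavelength depends only on mass.

For proton: λ₁ = h/(m₁v) = 7.44 × 10^-14 m
For deuteron: λ₂ = h/(m₂v) = 3.72 × 10^-14 m

Since λ ∝ 1/m at constant velocity, the lighter particle has the longer wavelength.

The proton has the longer de Broglie wavelength.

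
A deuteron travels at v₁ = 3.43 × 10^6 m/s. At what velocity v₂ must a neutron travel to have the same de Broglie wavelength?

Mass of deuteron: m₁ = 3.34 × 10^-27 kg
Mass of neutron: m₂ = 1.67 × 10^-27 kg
v₂ = 6.86 × 10^6 m/s

For equal de Broglie wavelengths: λ₁ = λ₂

h/(m₁v₁) = h/(m₂v₂)
m₁v₁ = m₂v₂
v₂ = v₁ · (m₁/m₂)

v₂ = 3.43 × 10^6 m/s × (3.34 × 10^-27 kg / 1.67 × 10^-27 kg)
v₂ = 6.86 × 10^6 m/s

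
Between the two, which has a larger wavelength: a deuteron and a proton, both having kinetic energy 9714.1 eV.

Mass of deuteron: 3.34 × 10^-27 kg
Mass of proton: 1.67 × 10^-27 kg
The proton has the longer wavelength.

Using λ = h/√(2mKE):

For deuteron: λ₁ = h/√(2m₁KE) = 2.05 × 10^-13 m
For proton: λ₂ = h/√(2m₂KE) = 2.91 × 10^-13 m

Since λ ∝ 1/√m at constant kinetic energy, the lighter particle has the longer wavelength.

The proton has the longer de Broglie wavelength.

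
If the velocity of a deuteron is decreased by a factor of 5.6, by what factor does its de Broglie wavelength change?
The wavelength increases by a factor of 5.6.

From λ = h/(mv), the wavelength is inversely proportional to velocity:

λ ∝ 1/v

If v → v/5.6, then λ → 5.6λ

When velocity is decreased by a factor of 5.6, the wavelength increases by a factor of 5.6.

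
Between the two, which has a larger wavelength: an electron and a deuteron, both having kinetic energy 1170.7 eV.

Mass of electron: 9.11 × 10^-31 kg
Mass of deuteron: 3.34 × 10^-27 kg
The electron has the longer wavelength.

Using λ = h/√(2mKE):

For electron: λ₁ = h/√(2m₁KE) = 3.58 × 10^-11 m
For deuteron: λ₂ = h/√(2m₂KE) = 5.92 × 10^-13 m

Since λ ∝ 1/√m at constant kinetic energy, the lighter particle has the longer wavelength.

The electron has the longer de Broglie wavelength.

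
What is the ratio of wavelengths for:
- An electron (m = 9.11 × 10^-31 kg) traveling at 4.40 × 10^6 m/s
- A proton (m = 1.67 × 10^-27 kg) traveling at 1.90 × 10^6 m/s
λ₁/λ₂ = 792

Using λ = h/(mv):

λ₁ = h/(m₁v₁) = 1.65 × 10^-10 m
λ₂ = h/(m₂v₂) = 2.09 × 10^-13 m

Ratio λ₁/λ₂ = (m₂v₂)/(m₁v₁)
         = (1.67 × 10^-27 kg × 1.90 × 10^6 m/s) / (9.11 × 10^-31 kg × 4.40 × 10^6 m/s)
         = 792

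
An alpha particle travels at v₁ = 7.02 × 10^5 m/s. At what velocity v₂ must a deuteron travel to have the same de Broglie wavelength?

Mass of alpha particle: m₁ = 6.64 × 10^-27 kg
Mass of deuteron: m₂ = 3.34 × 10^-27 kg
v₂ = 1.40 × 10^6 m/s

For equal de Broglie wavelengths: λ₁ = λ₂

h/(m₁v₁) = h/(m₂v₂)
m₁v₁ = m₂v₂
v₂ = v₁ · (m₁/m₂)

v₂ = 7.02 × 10^5 m/s × (6.64 × 10^-27 kg / 3.34 × 10^-27 kg)
v₂ = 1.40 × 10^6 m/s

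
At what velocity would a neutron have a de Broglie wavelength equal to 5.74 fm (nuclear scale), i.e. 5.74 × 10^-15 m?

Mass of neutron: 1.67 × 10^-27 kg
6.91 × 10^7 m/s

From λ = h/(mv), solve for v:

v = h/(mλ)
v = (6.626 × 10^-34 J·s) / (1.67 × 10^-27 kg × 5.74 × 10^-15 m)
v = 6.91 × 10^7 m/s

Note: This velocity is 23.1% of the speed of light, so relativistic corrections would be needed for a more accurate calculation.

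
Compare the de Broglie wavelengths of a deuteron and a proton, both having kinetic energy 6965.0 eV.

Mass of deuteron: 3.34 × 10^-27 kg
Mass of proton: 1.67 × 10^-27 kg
The proton has the longer wavelength.

Using λ = h/√(2mKE):

For deuteron: λ₁ = h/√(2m₁KE) = 2.43 × 10^-13 m
For proton: λ₂ = h/√(2m₂KE) = 3.43 × 10^-13 m

Since λ ∝ 1/√m at constant kinetic energy, the lighter particle has the longer wavelength.

The proton has the longer de Broglie wavelength.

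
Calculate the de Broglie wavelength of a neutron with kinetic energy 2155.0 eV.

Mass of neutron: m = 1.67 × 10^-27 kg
6.17 × 10^-13 m

Using λ = h/√(2mKE):

First convert KE to Joules: KE = 2155.0 eV = 3.453 × 10^-16 J

λ = h/√(2mKE)
λ = (6.626 × 10^-34 J·s) / √(2 × 1.67 × 10^-27 kg × 3.453 × 10^-16 J)
λ = 6.17 × 10^-13 m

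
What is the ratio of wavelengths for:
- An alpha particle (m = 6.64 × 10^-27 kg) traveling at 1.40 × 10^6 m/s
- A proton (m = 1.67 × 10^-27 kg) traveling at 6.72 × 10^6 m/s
λ₁/λ₂ = 1.21

Using λ = h/(mv):

λ₁ = h/(m₁v₁) = 7.13 × 10^-14 m
λ₂ = h/(m₂v₂) = 5.90 × 10^-14 m

Ratio λ₁/λ₂ = (m₂v₂)/(m₁v₁)
         = (1.67 × 10^-27 kg × 6.72 × 10^6 m/s) / (6.64 × 10^-27 kg × 1.40 × 10^6 m/s)
         = 1.21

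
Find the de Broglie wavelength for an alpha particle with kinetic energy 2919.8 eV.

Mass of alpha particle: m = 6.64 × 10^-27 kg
2.66 × 10^-13 m

Using λ = h/√(2mKE):

First convert KE to Joules: KE = 2919.8 eV = 4.678 × 10^-16 J

λ = h/√(2mKE)
λ = (6.626 × 10^-34 J·s) / √(2 × 6.64 × 10^-27 kg × 4.678 × 10^-16 J)
λ = 2.66 × 10^-13 m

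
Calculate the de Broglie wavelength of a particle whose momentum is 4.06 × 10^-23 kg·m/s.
1.63 × 10^-11 m

Using the de Broglie relation λ = h/p:

λ = h/p
λ = (6.626 × 10^-34 J·s) / (4.06 × 10^-23 kg·m/s)
λ = 1.63 × 10^-11 m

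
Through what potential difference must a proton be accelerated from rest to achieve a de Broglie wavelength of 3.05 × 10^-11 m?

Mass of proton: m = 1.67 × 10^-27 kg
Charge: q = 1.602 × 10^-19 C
8.82 × 10^-1 V

From λ = h/√(2mqV), we solve for V:

λ² = h²/(2mqV)
V = h²/(2mqλ²)
V = (6.626 × 10^-34 J·s)² / (2 × 1.67 × 10^-27 kg × 1.602 × 10^-19 C × (3.05 × 10^-11 m)²)
V = 8.82 × 10^-1 V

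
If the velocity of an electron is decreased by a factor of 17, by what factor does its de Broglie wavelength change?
The wavelength increases by a factor of 17.

From λ = h/(mv), the wavelength is inversely proportional to velocity:

λ ∝ 1/v

If v → v/17, then λ → 17λ

When velocity is decreased by a factor of 17, the wavelength increases by a factor of 17.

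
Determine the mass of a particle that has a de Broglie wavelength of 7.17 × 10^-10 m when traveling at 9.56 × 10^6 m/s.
9.67 × 10^-32 kg

From the de Broglie relation λ = h/(mv), we solve for m:

m = h/(λv)
m = (6.626 × 10^-34 J·s) / (7.17 × 10^-10 m × 9.56 × 10^6 m/s)
m = 9.67 × 10^-32 kg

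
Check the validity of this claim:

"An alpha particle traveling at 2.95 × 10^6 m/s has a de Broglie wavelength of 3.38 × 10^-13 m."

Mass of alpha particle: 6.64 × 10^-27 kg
False

The claim is incorrect.

Using λ = h/(mv):
λ = (6.626 × 10^-34 J·s) / (6.64 × 10^-27 kg × 2.95 × 10^6 m/s)
λ = 3.38 × 10^-14 m

The actual wavelength differs from the claimed 3.38 × 10^-13 m.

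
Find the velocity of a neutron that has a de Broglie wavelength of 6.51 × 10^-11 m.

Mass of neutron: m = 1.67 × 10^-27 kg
6.09 × 10^3 m/s

From the de Broglie relation λ = h/(mv), we solve for v:

v = h/(mλ)
v = (6.626 × 10^-34 J·s) / (1.67 × 10^-27 kg × 6.51 × 10^-11 m)
v = 6.09 × 10^3 m/s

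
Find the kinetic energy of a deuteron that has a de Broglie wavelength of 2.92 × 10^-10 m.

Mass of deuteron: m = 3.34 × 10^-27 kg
7.71 × 10^-22 J (or 4.81 × 10^-3 eV)

From λ = h/√(2mKE), we solve for KE:

λ² = h²/(2mKE)
KE = h²/(2mλ²)
KE = (6.626 × 10^-34 J·s)² / (2 × 3.34 × 10^-27 kg × (2.92 × 10^-10 m)²)
KE = 7.71 × 10^-22 J
KE = 4.81 × 10^-3 eV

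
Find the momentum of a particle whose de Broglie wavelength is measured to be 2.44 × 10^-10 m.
2.72 × 10^-24 kg·m/s

From the de Broglie relation λ = h/p, we solve for p:

p = h/λ
p = (6.626 × 10^-34 J·s) / (2.44 × 10^-10 m)
p = 2.72 × 10^-24 kg·m/s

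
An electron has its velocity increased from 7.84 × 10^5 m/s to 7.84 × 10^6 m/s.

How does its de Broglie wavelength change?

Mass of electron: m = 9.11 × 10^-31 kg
The wavelength decreases by a factor of 10.

Using λ = h/(mv):

Initial wavelength: λ₁ = h/(mv₁) = 9.28 × 10^-10 m
Final wavelength: λ₂ = h/(mv₂) = 9.28 × 10^-11 m

Since λ ∝ 1/v, when velocity increases by a factor of 10, the wavelength decreases by a factor of 10.

λ₂/λ₁ = v₁/v₂ = 1/10

The wavelength decreases by a factor of 10.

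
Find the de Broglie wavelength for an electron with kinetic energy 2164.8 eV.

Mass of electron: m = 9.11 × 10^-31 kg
2.64 × 10^-11 m

Using λ = h/√(2mKE):

First convert KE to Joules: KE = 2164.8 eV = 3.468 × 10^-16 J

λ = h/√(2mKE)
λ = (6.626 × 10^-34 J·s) / √(2 × 9.11 × 10^-31 kg × 3.468 × 10^-16 J)
λ = 2.64 × 10^-11 m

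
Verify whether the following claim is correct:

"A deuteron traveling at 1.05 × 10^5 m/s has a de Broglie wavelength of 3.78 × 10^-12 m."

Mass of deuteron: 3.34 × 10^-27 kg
False

The claim is incorrect.

Using λ = h/(mv):
λ = (6.626 × 10^-34 J·s) / (3.34 × 10^-27 kg × 1.05 × 10^5 m/s)
λ = 1.89 × 10^-12 m

The actual wavelength differs from the claimed 3.78 × 10^-12 m.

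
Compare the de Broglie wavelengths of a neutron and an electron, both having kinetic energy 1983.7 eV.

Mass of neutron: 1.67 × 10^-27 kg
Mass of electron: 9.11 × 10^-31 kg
The electron has the longer wavelength.

Using λ = h/√(2mKE):

For neutron: λ₁ = h/√(2m₁KE) = 6.43 × 10^-13 m
For electron: λ₂ = h/√(2m₂KE) = 2.75 × 10^-11 m

Since λ ∝ 1/√m at constant kinetic energy, the lighter particle has the longer wavelength.

The electron has the longer de Broglie wavelength.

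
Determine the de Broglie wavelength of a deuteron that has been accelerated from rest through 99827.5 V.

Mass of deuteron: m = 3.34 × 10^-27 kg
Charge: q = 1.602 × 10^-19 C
6.41 × 10^-14 m

When a particle is accelerated through voltage V, it gains kinetic energy KE = qV.

The de Broglie wavelength is then λ = h/√(2mqV):

λ = h/√(2mqV)
λ = (6.626 × 10^-34 J·s) / √(2 × 3.34 × 10^-27 kg × 1.602 × 10^-19 C × 99827.5 V)
λ = 6.41 × 10^-14 m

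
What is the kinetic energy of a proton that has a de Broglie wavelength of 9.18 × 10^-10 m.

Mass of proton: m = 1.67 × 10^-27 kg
1.56 × 10^-22 J (or 9.74 × 10^-4 eV)

From λ = h/√(2mKE), we solve for KE:

λ² = h²/(2mKE)
KE = h²/(2mλ²)
KE = (6.626 × 10^-34 J·s)² / (2 × 1.67 × 10^-27 kg × (9.18 × 10^-10 m)²)
KE = 1.56 × 10^-22 J
KE = 9.74 × 10^-4 eV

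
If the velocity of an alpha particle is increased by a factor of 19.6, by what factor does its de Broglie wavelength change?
The wavelength decreases by a factor of 19.6.

From λ = h/(mv), the wavelength is inversely proportional to velocity:

λ ∝ 1/v

If v → 19.6v, then λ → λ/19.6

When velocity is increased by a factor of 19.6, the wavelength decreases by a factor of 19.6.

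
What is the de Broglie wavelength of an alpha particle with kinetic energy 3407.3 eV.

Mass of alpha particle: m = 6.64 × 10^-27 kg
2.46 × 10^-13 m

Using λ = h/√(2mKE):

First convert KE to Joules: KE = 3407.3 eV = 5.459 × 10^-16 J

λ = h/√(2mKE)
λ = (6.626 × 10^-34 J·s) / √(2 × 6.64 × 10^-27 kg × 5.459 × 10^-16 J)
λ = 2.46 × 10^-13 m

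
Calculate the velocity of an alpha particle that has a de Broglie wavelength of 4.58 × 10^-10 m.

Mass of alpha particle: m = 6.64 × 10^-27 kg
2.18 × 10^2 m/s

From the de Broglie relation λ = h/(mv), we solve for v:

v = h/(mλ)
v = (6.626 × 10^-34 J·s) / (6.64 × 10^-27 kg × 4.58 × 10^-10 m)
v = 2.18 × 10^2 m/s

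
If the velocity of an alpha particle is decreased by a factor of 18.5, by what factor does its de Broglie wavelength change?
The wavelength increases by a factor of 18.5.

From λ = h/(mv), the wavelength is inversely proportional to velocity:

λ ∝ 1/v

If v → v/18.5, then λ → 18.5λ

When velocity is decreased by a factor of 18.5, the wavelength increases by a factor of 18.5.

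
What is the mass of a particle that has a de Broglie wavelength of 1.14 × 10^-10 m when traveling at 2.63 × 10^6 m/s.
2.21 × 10^-30 kg

From the de Broglie relation λ = h/(mv), we solve for m:

m = h/(λv)
m = (6.626 × 10^-34 J·s) / (1.14 × 10^-10 m × 2.63 × 10^6 m/s)
m = 2.21 × 10^-30 kg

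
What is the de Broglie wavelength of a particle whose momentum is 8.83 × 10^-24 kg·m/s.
7.50 × 10^-11 m

Using the de Broglie relation λ = h/p:

λ = h/p
λ = (6.626 × 10^-34 J·s) / (8.83 × 10^-24 kg·m/s)
λ = 7.50 × 10^-11 m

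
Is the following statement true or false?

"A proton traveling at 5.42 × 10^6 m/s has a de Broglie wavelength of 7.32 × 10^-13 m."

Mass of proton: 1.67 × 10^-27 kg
False

The claim is incorrect.

Using λ = h/(mv):
λ = (6.626 × 10^-34 J·s) / (1.67 × 10^-27 kg × 5.42 × 10^6 m/s)
λ = 7.32 × 10^-14 m

The actual wavelength differs from the claimed 7.32 × 10^-13 m.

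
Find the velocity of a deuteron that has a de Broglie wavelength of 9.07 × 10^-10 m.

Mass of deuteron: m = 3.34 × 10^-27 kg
2.19 × 10^2 m/s

From the de Broglie relation λ = h/(mv), we solve for v:

v = h/(mλ)
v = (6.626 × 10^-34 J·s) / (3.34 × 10^-27 kg × 9.07 × 10^-10 m)
v = 2.19 × 10^2 m/s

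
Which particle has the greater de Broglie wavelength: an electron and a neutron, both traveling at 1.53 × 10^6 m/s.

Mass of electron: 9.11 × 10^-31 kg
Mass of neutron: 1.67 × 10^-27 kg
The electron has the longer wavelength.

Using λ = h/(mv), since both particles have the same velocity, the wavelength depends only on mass.

For electron: λ₁ = h/(m₁v) = 4.75 × 10^-10 m
For neutron: λ₂ = h/(m₂v) = 2.59 × 10^-13 m

Since λ ∝ 1/m at constant velocity, the lighter particle has the longer wavelength.

The electron has the longer de Broglie wavelength.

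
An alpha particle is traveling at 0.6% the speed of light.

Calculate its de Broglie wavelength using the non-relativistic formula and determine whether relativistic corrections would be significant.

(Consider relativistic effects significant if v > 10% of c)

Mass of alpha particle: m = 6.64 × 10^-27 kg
No, relativistic corrections are not needed.

Using the non-relativistic de Broglie formula λ = h/(mv):

v = 0.6% × c = 1.799 × 10^6 m/s

λ = h/(mv)
λ = (6.626 × 10^-34 J·s) / (6.64 × 10^-27 kg × 1.799 × 10^6 m/s)
λ = 5.55 × 10^-14 m

Since v = 0.6% of c < 10% of c, relativistic corrections are NOT significant and this non-relativistic result is a good approximation.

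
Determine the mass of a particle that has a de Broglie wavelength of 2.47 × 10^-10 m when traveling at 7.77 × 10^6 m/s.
3.45 × 10^-31 kg

From the de Broglie relation λ = h/(mv), we solve for m:

m = h/(λv)
m = (6.626 × 10^-34 J·s) / (2.47 × 10^-10 m × 7.77 × 10^6 m/s)
m = 3.45 × 10^-31 kg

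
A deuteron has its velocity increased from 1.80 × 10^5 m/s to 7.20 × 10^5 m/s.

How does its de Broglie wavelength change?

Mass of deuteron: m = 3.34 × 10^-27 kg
The wavelength decreases by a factor of 4.

Using λ = h/(mv):

Initial wavelength: λ₁ = h/(mv₁) = 1.10 × 10^-12 m
Final wavelength: λ₂ = h/(mv₂) = 2.76 × 10^-13 m

Since λ ∝ 1/v, when velocity increases by a factor of 4, the wavelength decreases by a factor of 4.

λ₂/λ₁ = v₁/v₂ = 1/4

The wavelength decreases by a factor of 4.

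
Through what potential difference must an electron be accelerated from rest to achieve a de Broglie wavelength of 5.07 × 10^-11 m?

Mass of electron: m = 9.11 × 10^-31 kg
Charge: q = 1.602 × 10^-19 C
585 V

From λ = h/√(2mqV), we solve for V:

λ² = h²/(2mqV)
V = h²/(2mqλ²)
V = (6.626 × 10^-34 J·s)² / (2 × 9.11 × 10^-31 kg × 1.602 × 10^-19 C × (5.07 × 10^-11 m)²)
V = 585 V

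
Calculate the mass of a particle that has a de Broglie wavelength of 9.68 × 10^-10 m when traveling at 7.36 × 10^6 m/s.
9.30 × 10^-32 kg

From the de Broglie relation λ = h/(mv), we solve for m:

m = h/(λv)
m = (6.626 × 10^-34 J·s) / (9.68 × 10^-10 m × 7.36 × 10^6 m/s)
m = 9.30 × 10^-32 kg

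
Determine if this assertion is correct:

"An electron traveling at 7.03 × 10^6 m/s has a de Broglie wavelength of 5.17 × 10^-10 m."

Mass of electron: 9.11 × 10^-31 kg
False

The claim is incorrect.

Using λ = h/(mv):
λ = (6.626 × 10^-34 J·s) / (9.11 × 10^-31 kg × 7.03 × 10^6 m/s)
λ = 1.03 × 10^-10 m

The actual wavelength differs from the claimed 5.17 × 10^-10 m.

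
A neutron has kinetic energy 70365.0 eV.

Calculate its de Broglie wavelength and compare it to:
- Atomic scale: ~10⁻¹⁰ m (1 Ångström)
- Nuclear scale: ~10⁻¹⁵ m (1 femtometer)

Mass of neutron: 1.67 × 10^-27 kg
λ = 1.08 × 10^-13 m, which is between nuclear and atomic scales.

Using λ = h/√(2mKE):

KE = 70365.0 eV = 1.127 × 10^-14 J

λ = h/√(2mKE)
λ = (6.626 × 10^-34 J·s) / √(2 × 1.67 × 10^-27 kg × 1.127 × 10^-14 J)
λ = 1.08 × 10^-13 m

Comparison:
- Atomic scale (10⁻¹⁰ m): λ is 0.0011× this size
- Nuclear scale (10⁻¹⁵ m): λ is 1.1e+02× this size

The wavelength is between nuclear and atomic scales.

This wavelength is appropriate for probing atomic structure but too large for nuclear physics experiments.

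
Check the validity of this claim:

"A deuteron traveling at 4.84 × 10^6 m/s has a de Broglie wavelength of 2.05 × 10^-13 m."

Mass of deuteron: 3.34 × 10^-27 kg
False

The claim is incorrect.

Using λ = h/(mv):
λ = (6.626 × 10^-34 J·s) / (3.34 × 10^-27 kg × 4.84 × 10^6 m/s)
λ = 4.10 × 10^-14 m

The actual wavelength differs from the claimed 2.05 × 10^-13 m.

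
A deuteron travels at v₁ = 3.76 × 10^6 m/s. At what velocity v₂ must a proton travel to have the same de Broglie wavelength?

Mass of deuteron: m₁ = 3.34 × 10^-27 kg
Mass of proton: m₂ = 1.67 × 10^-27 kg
v₂ = 7.52 × 10^6 m/s

For equal de Broglie wavelengths: λ₁ = λ₂

h/(m₁v₁) = h/(m₂v₂)
m₁v₁ = m₂v₂
v₂ = v₁ · (m₁/m₂)

v₂ = 3.76 × 10^6 m/s × (3.34 × 10^-27 kg / 1.67 × 10^-27 kg)
v₂ = 7.52 × 10^6 m/s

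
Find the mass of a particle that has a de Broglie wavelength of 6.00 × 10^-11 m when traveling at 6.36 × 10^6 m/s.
1.74 × 10^-30 kg

From the de Broglie relation λ = h/(mv), we solve for m:

m = h/(λv)
m = (6.626 × 10^-34 J·s) / (6.00 × 10^-11 m × 6.36 × 10^6 m/s)
m = 1.74 × 10^-30 kg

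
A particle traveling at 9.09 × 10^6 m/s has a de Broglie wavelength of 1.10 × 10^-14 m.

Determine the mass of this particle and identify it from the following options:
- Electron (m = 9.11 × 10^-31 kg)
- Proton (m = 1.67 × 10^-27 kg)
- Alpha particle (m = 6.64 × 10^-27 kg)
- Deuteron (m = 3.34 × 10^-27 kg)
The particle is an alpha particle.

From λ = h/(mv), solve for mass:

m = h/(λv)
m = (6.626 × 10^-34 J·s) / (1.10 × 10^-14 m × 9.09 × 10^6 m/s)
m = 6.63 × 10^-27 kg

Comparing with the listed masses, this is closest to an alpha particle.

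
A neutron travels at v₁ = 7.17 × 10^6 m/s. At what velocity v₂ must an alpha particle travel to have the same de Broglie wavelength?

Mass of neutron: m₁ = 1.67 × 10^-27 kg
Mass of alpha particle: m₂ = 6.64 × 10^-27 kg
v₂ = 1.80 × 10^6 m/s

For equal de Broglie wavelengths: λ₁ = λ₂

h/(m₁v₁) = h/(m₂v₂)
m₁v₁ = m₂v₂
v₂ = v₁ · (m₁/m₂)

v₂ = 7.17 × 10^6 m/s × (1.67 × 10^-27 kg / 6.64 × 10^-27 kg)
v₂ = 1.80 × 10^6 m/s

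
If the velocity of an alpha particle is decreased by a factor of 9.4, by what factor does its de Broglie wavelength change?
The wavelength increases by a factor of 9.4.

From λ = h/(mv), the wavelength is inversely proportional to velocity:

λ ∝ 1/v

If v → v/9.4, then λ → 9.4λ

When velocity is decreased by a factor of 9.4, the wavelength increases by a factor of 9.4.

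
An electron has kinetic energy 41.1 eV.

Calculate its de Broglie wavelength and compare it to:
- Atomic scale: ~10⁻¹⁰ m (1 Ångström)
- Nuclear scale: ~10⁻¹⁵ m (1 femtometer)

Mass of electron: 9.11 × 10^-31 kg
λ = 1.91 × 10^-10 m, which is larger than typical atomic dimensions (~1 Å).

Using λ = h/√(2mKE):

KE = 41.1 eV = 6.585 × 10^-18 J

λ = h/√(2mKE)
λ = (6.626 × 10^-34 J·s) / √(2 × 9.11 × 10^-31 kg × 6.585 × 10^-18 J)
λ = 1.91 × 10^-10 m

Comparison:
- Atomic scale (10⁻¹⁰ m): λ is 1.9× this size
- Nuclear scale (10⁻¹⁵ m): λ is 1.9e+05× this size

The wavelength is larger than typical atomic dimensions (~1 Å).

This wavelength is significant for atomic-scale phenomena like electron diffraction from crystal lattices.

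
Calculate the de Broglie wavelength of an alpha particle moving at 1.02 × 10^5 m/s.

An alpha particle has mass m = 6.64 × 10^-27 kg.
9.78 × 10^-13 m

Using the de Broglie relation λ = h/(mv):

λ = h/(mv)
λ = (6.626 × 10^-34 J·s) / (6.64 × 10^-27 kg × 1.02 × 10^5 m/s)
λ = 9.78 × 10^-13 m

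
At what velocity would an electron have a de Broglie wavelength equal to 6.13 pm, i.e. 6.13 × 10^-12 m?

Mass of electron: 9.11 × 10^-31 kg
1.19 × 10^8 m/s

From λ = h/(mv), solve for v:

v = h/(mλ)
v = (6.626 × 10^-34 J·s) / (9.11 × 10^-31 kg × 6.13 × 10^-12 m)
v = 1.19 × 10^8 m/s

Note: This velocity is 39.6% of the speed of light, so relativistic corrections would be needed for a more accurate calculation.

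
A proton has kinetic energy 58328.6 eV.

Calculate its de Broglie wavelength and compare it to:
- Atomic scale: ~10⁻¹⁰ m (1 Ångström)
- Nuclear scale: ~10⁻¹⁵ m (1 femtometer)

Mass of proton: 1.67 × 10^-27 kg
λ = 1.19 × 10^-13 m, which is between nuclear and atomic scales.

Using λ = h/√(2mKE):

KE = 58328.6 eV = 9.345 × 10^-15 J

λ = h/√(2mKE)
λ = (6.626 × 10^-34 J·s) / √(2 × 1.67 × 10^-27 kg × 9.345 × 10^-15 J)
λ = 1.19 × 10^-13 m

Comparison:
- Atomic scale (10⁻¹⁰ m): λ is 0.0012× this size
- Nuclear scale (10⁻¹⁵ m): λ is 1.2e+02× this size

The wavelength is between nuclear and atomic scales.

This wavelength is appropriate for probing atomic structure but too large for nuclear physics experiments.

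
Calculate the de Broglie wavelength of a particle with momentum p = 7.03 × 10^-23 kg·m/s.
9.43 × 10^-12 m

Using the de Broglie relation λ = h/p:

λ = h/p
λ = (6.626 × 10^-34 J·s) / (7.03 × 10^-23 kg·m/s)
λ = 9.43 × 10^-12 m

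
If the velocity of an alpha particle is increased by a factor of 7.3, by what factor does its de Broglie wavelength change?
The wavelength decreases by a factor of 7.3.

From λ = h/(mv), the wavelength is inversely proportional to velocity:

λ ∝ 1/v

If v → 7.3v, then λ → λ/7.3

When velocity is increased by a factor of 7.3, the wavelength decreases by a factor of 7.3.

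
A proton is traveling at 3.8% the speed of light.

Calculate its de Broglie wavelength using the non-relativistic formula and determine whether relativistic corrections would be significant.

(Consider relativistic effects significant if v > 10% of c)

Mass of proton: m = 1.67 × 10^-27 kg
No, relativistic corrections are not needed.

Using the non-relativistic de Broglie formula λ = h/(mv):

v = 3.8% × c = 1.139 × 10^7 m/s

λ = h/(mv)
λ = (6.626 × 10^-34 J·s) / (1.67 × 10^-27 kg × 1.139 × 10^7 m/s)
λ = 3.48 × 10^-14 m

Since v = 3.8% of c < 10% of c, relativistic corrections are NOT significant and this non-relativistic result is a good approximation.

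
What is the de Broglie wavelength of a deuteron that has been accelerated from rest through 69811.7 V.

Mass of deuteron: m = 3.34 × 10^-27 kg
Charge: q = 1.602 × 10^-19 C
7.67 × 10^-14 m

When a particle is accelerated through voltage V, it gains kinetic energy KE = qV.

The de Broglie wavelength is then λ = h/√(2mqV):

λ = h/√(2mqV)
λ = (6.626 × 10^-34 J·s) / √(2 × 3.34 × 10^-27 kg × 1.602 × 10^-19 C × 69811.7 V)
λ = 7.67 × 10^-14 m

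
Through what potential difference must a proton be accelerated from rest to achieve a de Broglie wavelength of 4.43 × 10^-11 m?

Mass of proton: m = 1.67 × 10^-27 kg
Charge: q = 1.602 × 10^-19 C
4.18 × 10^-1 V

From λ = h/√(2mqV), we solve for V:

λ² = h²/(2mqV)
V = h²/(2mqλ²)
V = (6.626 × 10^-34 J·s)² / (2 × 1.67 × 10^-27 kg × 1.602 × 10^-19 C × (4.43 × 10^-11 m)²)
V = 4.18 × 10^-1 V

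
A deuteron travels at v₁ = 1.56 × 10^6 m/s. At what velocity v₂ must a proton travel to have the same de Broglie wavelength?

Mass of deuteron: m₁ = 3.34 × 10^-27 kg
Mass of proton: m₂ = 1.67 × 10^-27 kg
v₂ = 3.12 × 10^6 m/s

For equal de Broglie wavelengths: λ₁ = λ₂

h/(m₁v₁) = h/(m₂v₂)
m₁v₁ = m₂v₂
v₂ = v₁ · (m₁/m₂)

v₂ = 1.56 × 10^6 m/s × (3.34 × 10^-27 kg / 1.67 × 10^-27 kg)
v₂ = 3.12 × 10^6 m/s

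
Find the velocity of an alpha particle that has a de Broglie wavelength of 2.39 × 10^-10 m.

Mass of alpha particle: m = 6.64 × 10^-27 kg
4.18 × 10^2 m/s

From the de Broglie relation λ = h/(mv), we solve for v:

v = h/(mλ)
v = (6.626 × 10^-34 J·s) / (6.64 × 10^-27 kg × 2.39 × 10^-10 m)
v = 4.18 × 10^2 m/s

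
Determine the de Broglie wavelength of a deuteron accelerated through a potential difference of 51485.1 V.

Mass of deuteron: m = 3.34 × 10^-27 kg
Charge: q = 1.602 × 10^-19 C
8.93 × 10^-14 m

When a particle is accelerated through voltage V, it gains kinetic energy KE = qV.

The de Broglie wavelength is then λ = h/√(2mqV):

λ = h/√(2mqV)
λ = (6.626 × 10^-34 J·s) / √(2 × 3.34 × 10^-27 kg × 1.602 × 10^-19 C × 51485.1 V)
λ = 8.93 × 10^-14 m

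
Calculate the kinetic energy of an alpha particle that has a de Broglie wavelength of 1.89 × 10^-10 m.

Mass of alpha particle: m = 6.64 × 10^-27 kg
9.26 × 10^-22 J (or 5.78 × 10^-3 eV)

From λ = h/√(2mKE), we solve for KE:

λ² = h²/(2mKE)
KE = h²/(2mλ²)
KE = (6.626 × 10^-34 J·s)² / (2 × 6.64 × 10^-27 kg × (1.89 × 10^-10 m)²)
KE = 9.26 × 10^-22 J
KE = 5.78 × 10^-3 eV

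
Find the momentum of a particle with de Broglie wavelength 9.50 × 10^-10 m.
6.97 × 10^-25 kg·m/s

From the de Broglie relation λ = h/p, we solve for p:

p = h/λ
p = (6.626 × 10^-34 J·s) / (9.50 × 10^-10 m)
p = 6.97 × 10^-25 kg·m/s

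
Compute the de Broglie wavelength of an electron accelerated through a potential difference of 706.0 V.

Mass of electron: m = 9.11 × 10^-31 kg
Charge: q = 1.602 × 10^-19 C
4.62 × 10^-11 m

When a particle is accelerated through voltage V, it gains kinetic energy KE = qV.

The de Broglie wavelength is then λ = h/√(2mqV):

λ = h/√(2mqV)
λ = (6.626 × 10^-34 J·s) / √(2 × 9.11 × 10^-31 kg × 1.602 × 10^-19 C × 706.0 V)
λ = 4.62 × 10^-11 m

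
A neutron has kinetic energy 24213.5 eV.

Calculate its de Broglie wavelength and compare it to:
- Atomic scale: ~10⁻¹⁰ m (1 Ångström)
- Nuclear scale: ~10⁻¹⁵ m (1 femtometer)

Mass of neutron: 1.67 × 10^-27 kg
λ = 1.84 × 10^-13 m, which is between nuclear and atomic scales.

Using λ = h/√(2mKE):

KE = 24213.5 eV = 3.879 × 10^-15 J

λ = h/√(2mKE)
λ = (6.626 × 10^-34 J·s) / √(2 × 1.67 × 10^-27 kg × 3.879 × 10^-15 J)
λ = 1.84 × 10^-13 m

Comparison:
- Atomic scale (10⁻¹⁰ m): λ is 0.0018× this size
- Nuclear scale (10⁻¹⁵ m): λ is 1.8e+02× this size

The wavelength is between nuclear and atomic scales.

This wavelength is appropriate for probing atomic structure but too large for nuclear physics experiments.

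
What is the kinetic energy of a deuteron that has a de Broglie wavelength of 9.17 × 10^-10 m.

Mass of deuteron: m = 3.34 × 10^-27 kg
7.82 × 10^-23 J (or 4.88 × 10^-4 eV)

From λ = h/√(2mKE), we solve for KE:

λ² = h²/(2mKE)
KE = h²/(2mλ²)
KE = (6.626 × 10^-34 J·s)² / (2 × 3.34 × 10^-27 kg × (9.17 × 10^-10 m)²)
KE = 7.82 × 10^-23 J
KE = 4.88 × 10^-4 eV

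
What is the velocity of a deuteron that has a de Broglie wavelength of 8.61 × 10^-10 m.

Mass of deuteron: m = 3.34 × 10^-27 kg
2.30 × 10^2 m/s

From the de Broglie relation λ = h/(mv), we solve for v:

v = h/(mλ)
v = (6.626 × 10^-34 J·s) / (3.34 × 10^-27 kg × 8.61 × 10^-10 m)
v = 2.30 × 10^2 m/s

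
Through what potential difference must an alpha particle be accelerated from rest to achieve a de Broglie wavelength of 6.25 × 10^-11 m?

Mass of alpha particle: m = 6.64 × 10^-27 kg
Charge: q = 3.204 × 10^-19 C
2.64 × 10^-2 V

From λ = h/√(2mqV), we solve for V:

λ² = h²/(2mqV)
V = h²/(2mqλ²)
V = (6.626 × 10^-34 J·s)² / (2 × 6.64 × 10^-27 kg × 3.204 × 10^-19 C × (6.25 × 10^-11 m)²)
V = 2.64 × 10^-2 V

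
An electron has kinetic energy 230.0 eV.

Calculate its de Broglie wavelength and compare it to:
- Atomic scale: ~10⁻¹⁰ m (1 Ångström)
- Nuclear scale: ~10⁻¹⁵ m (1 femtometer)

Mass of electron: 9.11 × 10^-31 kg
λ = 8.09 × 10^-11 m, which is between nuclear and atomic scales.

Using λ = h/√(2mKE):

KE = 230.0 eV = 3.685 × 10^-17 J

λ = h/√(2mKE)
λ = (6.626 × 10^-34 J·s) / √(2 × 9.11 × 10^-31 kg × 3.685 × 10^-17 J)
λ = 8.09 × 10^-11 m

Comparison:
- Atomic scale (10⁻¹⁰ m): λ is 0.81× this size
- Nuclear scale (10⁻¹⁵ m): λ is 8.1e+04× this size

The wavelength is between nuclear and atomic scales.

This wavelength is appropriate for probing atomic structure but too large for nuclear physics experiments.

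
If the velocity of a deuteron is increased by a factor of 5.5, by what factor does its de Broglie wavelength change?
The wavelength decreases by a factor of 5.5.

From λ = h/(mv), the wavelength is inversely proportional to velocity:

λ ∝ 1/v

If v → 5.5v, then λ → λ/5.5

When velocity is increased by a factor of 5.5, the wavelength decreases by a factor of 5.5.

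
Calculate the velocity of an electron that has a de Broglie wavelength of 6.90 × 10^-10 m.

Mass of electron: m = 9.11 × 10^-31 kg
1.05 × 10^6 m/s

From the de Broglie relation λ = h/(mv), we solve for v:

v = h/(mλ)
v = (6.626 × 10^-34 J·s) / (9.11 × 10^-31 kg × 6.90 × 10^-10 m)
v = 1.05 × 10^6 m/s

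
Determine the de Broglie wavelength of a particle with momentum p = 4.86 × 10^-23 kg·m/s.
1.36 × 10^-11 m

Using the de Broglie relation λ = h/p:

λ = h/p
λ = (6.626 × 10^-34 J·s) / (4.86 × 10^-23 kg·m/s)
λ = 1.36 × 10^-11 m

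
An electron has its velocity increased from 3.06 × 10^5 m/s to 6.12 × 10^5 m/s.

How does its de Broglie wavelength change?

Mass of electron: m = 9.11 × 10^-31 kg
The wavelength decreases by a factor of 2.

Using λ = h/(mv):

Initial wavelength: λ₁ = h/(mv₁) = 2.38 × 10^-9 m
Final wavelength: λ₂ = h/(mv₂) = 1.19 × 10^-9 m

Since λ ∝ 1/v, when velocity increases by a factor of 2, the wavelength decreases by a factor of 2.

λ₂/λ₁ = v₁/v₂ = 1/2

The wavelength decreases by a factor of 2.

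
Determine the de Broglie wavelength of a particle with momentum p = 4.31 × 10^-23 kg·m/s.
1.54 × 10^-11 m

Using the de Broglie relation λ = h/p:

λ = h/p
λ = (6.626 × 10^-34 J·s) / (4.31 × 10^-23 kg·m/s)
λ = 1.54 × 10^-11 m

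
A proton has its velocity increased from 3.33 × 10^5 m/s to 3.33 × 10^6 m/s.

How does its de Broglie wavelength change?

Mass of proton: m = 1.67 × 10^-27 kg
The wavelength decreases by a factor of 10.

Using λ = h/(mv):

Initial wavelength: λ₁ = h/(mv₁) = 1.19 × 10^-12 m
Final wavelength: λ₂ = h/(mv₂) = 1.19 × 10^-13 m

Since λ ∝ 1/v, when velocity increases by a factor of 10, the wavelength decreases by a factor of 10.

λ₂/λ₁ = v₁/v₂ = 1/10

The wavelength decreases by a factor of 10.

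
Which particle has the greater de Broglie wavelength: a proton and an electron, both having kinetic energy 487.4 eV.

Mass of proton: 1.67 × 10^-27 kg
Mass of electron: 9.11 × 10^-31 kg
The electron has the longer wavelength.

Using λ = h/√(2mKE):

For proton: λ₁ = h/√(2m₁KE) = 1.30 × 10^-12 m
For electron: λ₂ = h/√(2m₂KE) = 5.55 × 10^-11 m

Since λ ∝ 1/√m at constant kinetic energy, the lighter particle has the longer wavelength.

The electron has the longer de Broglie wavelength.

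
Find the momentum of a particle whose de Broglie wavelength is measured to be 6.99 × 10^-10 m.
9.48 × 10^-25 kg·m/s

From the de Broglie relation λ = h/p, we solve for p:

p = h/λ
p = (6.626 × 10^-34 J·s) / (6.99 × 10^-10 m)
p = 9.48 × 10^-25 kg·m/s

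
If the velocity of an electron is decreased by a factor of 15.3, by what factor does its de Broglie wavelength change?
The wavelength increases by a factor of 15.3.

From λ = h/(mv), the wavelength is inversely proportional to velocity:

λ ∝ 1/v

If v → v/15.3, then λ → 15.3λ

When velocity is decreased by a factor of 15.3, the wavelength increases by a factor of 15.3.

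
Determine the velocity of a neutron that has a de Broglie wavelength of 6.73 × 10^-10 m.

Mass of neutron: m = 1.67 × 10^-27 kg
5.90 × 10^2 m/s

From the de Broglie relation λ = h/(mv), we solve for v:

v = h/(mλ)
v = (6.626 × 10^-34 J·s) / (1.67 × 10^-27 kg × 6.73 × 10^-10 m)
v = 5.90 × 10^2 m/s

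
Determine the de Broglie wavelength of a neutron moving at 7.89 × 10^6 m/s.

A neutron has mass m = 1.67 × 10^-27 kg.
5.03 × 10^-14 m

Using the de Broglie relation λ = h/(mv):

λ = h/(mv)
λ = (6.626 × 10^-34 J·s) / (1.67 × 10^-27 kg × 7.89 × 10^6 m/s)
λ = 5.03 × 10^-14 m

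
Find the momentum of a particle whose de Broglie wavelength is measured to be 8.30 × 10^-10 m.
7.98 × 10^-25 kg·m/s

From the de Broglie relation λ = h/p, we solve for p:

p = h/λ
p = (6.626 × 10^-34 J·s) / (8.30 × 10^-10 m)
p = 7.98 × 10^-25 kg·m/s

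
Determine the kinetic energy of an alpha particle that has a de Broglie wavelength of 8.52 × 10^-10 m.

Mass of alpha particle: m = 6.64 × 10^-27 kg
4.55 × 10^-23 J (or 2.84 × 10^-4 eV)

From λ = h/√(2mKE), we solve for KE:

λ² = h²/(2mKE)
KE = h²/(2mλ²)
KE = (6.626 × 10^-34 J·s)² / (2 × 6.64 × 10^-27 kg × (8.52 × 10^-10 m)²)
KE = 4.55 × 10^-23 J
KE = 2.84 × 10^-4 eV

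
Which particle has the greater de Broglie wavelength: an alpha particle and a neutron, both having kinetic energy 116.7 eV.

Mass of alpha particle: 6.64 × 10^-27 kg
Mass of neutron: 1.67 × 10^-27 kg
The neutron has the longer wavelength.

Using λ = h/√(2mKE):

For alpha particle: λ₁ = h/√(2m₁KE) = 1.33 × 10^-12 m
For neutron: λ₂ = h/√(2m₂KE) = 2.65 × 10^-12 m

Since λ ∝ 1/√m at constant kinetic energy, the lighter particle has the longer wavelength.

The neutron has the longer de Broglie wavelength.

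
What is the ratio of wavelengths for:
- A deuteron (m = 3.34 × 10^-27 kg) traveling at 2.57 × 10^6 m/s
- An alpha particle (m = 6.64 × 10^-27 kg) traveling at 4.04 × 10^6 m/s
λ₁/λ₂ = 3.13

Using λ = h/(mv):

λ₁ = h/(m₁v₁) = 7.72 × 10^-14 m
λ₂ = h/(m₂v₂) = 2.47 × 10^-14 m

Ratio λ₁/λ₂ = (m₂v₂)/(m₁v₁)
         = (6.64 × 10^-27 kg × 4.04 × 10^6 m/s) / (3.34 × 10^-27 kg × 2.57 × 10^6 m/s)
         = 3.13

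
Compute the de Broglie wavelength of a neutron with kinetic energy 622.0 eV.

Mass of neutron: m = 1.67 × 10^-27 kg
1.15 × 10^-12 m

Using λ = h/√(2mKE):

First convert KE to Joules: KE = 622.0 eV = 9.966 × 10^-17 J

λ = h/√(2mKE)
λ = (6.626 × 10^-34 J·s) / √(2 × 1.67 × 10^-27 kg × 9.966 × 10^-17 J)
λ = 1.15 × 10^-12 m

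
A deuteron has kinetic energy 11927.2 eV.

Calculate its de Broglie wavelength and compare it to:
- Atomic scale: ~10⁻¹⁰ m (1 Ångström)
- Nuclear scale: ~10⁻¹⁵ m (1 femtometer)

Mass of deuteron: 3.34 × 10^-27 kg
λ = 1.85 × 10^-13 m, which is between nuclear and atomic scales.

Using λ = h/√(2mKE):

KE = 11927.2 eV = 1.911 × 10^-15 J

λ = h/√(2mKE)
λ = (6.626 × 10^-34 J·s) / √(2 × 3.34 × 10^-27 kg × 1.911 × 10^-15 J)
λ = 1.85 × 10^-13 m

Comparison:
- Atomic scale (10⁻¹⁰ m): λ is 0.0019× this size
- Nuclear scale (10⁻¹⁵ m): λ is 1.9e+02× this size

The wavelength is between nuclear and atomic scales.

This wavelength is appropriate for probing atomic structure but too large for nuclear physics experiments.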